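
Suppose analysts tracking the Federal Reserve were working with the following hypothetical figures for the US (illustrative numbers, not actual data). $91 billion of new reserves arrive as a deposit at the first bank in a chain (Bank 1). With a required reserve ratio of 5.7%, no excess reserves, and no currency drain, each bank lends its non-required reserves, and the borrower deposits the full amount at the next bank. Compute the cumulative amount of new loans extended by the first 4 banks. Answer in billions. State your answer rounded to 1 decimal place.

Bank i lends (1 − rr)^i of the original deposit: Bank 1 lends 91·0.9430 = 85.8130, Bank 2 lends 91·0.9430² ≈ 80.9217, and so on.
Summing a geometric series: total = 91·[0.9430·(1 − 0.9430^4) / (1 − 0.9430)] ≈ 315.0033 billion.

$315.0 billion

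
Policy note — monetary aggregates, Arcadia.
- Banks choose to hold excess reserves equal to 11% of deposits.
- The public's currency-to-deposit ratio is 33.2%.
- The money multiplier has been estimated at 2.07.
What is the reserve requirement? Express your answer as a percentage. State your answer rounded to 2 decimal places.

20.15%

Using m = 2.07. Since m = (1 + c)/(c + rr + e), the denominator satisfies c + rr + e = (1 + c)/m = (1 + 0.332) / 2.07 ≈ 0.643478.
With c = 0.332 and e = 0.11, the reserve requirement is 0.643478 − 0.332 − 0.11 = 0.201478.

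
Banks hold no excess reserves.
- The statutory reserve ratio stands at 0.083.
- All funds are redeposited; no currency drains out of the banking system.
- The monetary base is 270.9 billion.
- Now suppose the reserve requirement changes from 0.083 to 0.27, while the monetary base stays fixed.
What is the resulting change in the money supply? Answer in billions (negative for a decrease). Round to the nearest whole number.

Initially m₁ = 1 / (0.083) ≈ 12.0482, so M₁ = 12.0482 × 270.9 ≈ 3263.8574 billion.
After the change m₂ = 1 / (0.27) ≈ 3.7037, so M₂ = 3.7037 × 270.9 ≈ 1003.3323 billion.
ΔM = M₂ − M₁ = 1003.3323 − 3263.8574 = -2260.5251 billion.

-2261 billion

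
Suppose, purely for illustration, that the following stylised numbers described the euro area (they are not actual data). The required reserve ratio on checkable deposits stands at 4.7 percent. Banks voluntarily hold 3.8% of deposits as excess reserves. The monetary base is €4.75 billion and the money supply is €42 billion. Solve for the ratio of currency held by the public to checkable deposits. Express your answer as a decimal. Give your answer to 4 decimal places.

0.0317

Using m = M/MB = 42/4.75 ≈ 8.842105. From m = (1 + c)/(c + rr + e), rearranging gives 1 + c = m·(c + rr + e), so c·(1 − m) = m·(rr + e) − 1.
Hence c = [m·(rr + e) − 1]/(1 − m) = [8.842105 × (0.047 + 0.038) − 1] / (1 − 8.842105) ≈ 0.031678.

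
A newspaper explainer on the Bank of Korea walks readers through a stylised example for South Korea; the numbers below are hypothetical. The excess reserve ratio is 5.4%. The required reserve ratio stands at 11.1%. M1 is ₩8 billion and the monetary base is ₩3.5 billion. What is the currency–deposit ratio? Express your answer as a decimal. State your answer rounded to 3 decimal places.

Using m = M/MB = 8/3.5 ≈ 2.285714. From m = (1 + c)/(c + rr + e), rearranging gives 1 + c = m·(c + rr + e), so c·(1 − m) = m·(rr + e) − 1.
Hence c = [m·(rr + e) − 1]/(1 − m) = [2.285714 × (0.111 + 0.054) − 1] / (1 − 2.285714) ≈ 0.484445.

0.484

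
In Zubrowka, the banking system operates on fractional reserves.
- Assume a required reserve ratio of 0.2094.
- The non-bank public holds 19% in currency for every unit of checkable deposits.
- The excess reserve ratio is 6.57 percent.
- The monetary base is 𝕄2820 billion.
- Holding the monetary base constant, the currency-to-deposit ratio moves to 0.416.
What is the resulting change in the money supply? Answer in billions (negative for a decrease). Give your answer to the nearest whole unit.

Initially m₁ = (1 + 0.19) / (0.2094 + 0.0657 + 0.19) ≈ 2.55859, so M₁ = 2.55859 × 2820 = 7215.2238 billion.
After the change m₂ = (1 + 0.416) / (0.2094 + 0.0657 + 0.416) ≈ 2.04891, so M₂ = 2.04891 × 2820 = 5777.9262 billion.
ΔM = M₂ − M₁ = 5777.9262 − 7215.2238 = -1437.2976 billion.

-1437 billion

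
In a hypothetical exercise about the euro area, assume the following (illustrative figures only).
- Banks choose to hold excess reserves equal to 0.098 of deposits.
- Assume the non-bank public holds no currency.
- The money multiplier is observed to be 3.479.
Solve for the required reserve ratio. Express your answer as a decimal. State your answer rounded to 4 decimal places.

0.1894

Using m = 3.479. Since m = (1 + c)/(c + rr + e), the denominator satisfies c + rr + e = (1 + c)/m = (1 + 0) / 3.479 ≈ 0.287439.
With c = 0 and e = 0.098, the required reserve ratio is 0.287439 − 0 − 0.098 = 0.189439.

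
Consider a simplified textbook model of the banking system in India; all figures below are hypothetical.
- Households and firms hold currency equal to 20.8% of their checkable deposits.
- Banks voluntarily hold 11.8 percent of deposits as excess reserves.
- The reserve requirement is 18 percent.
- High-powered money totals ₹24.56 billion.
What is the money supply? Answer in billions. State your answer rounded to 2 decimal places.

₹58.63 billion

The money multiplier is m = (1 + c) / (rr + e + c) = (1 + 0.208) / (0.18 + 0.118 + 0.208) ≈ 2.38735.
So M = m × MB = 2.38735 × 24.56 ≈ 58.6333 billion.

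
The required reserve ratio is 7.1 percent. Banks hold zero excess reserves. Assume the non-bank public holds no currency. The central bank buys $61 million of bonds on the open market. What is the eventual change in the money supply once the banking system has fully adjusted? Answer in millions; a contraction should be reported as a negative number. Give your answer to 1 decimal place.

The simple money multiplier is m = 1/rr = 1/0.071 ≈ 14.0845.
An open-market purchase increases the monetary base by 61 million, so ΔM = m × ΔMB = 14.0845 × 61 = 859.1545 million.

$859.2 million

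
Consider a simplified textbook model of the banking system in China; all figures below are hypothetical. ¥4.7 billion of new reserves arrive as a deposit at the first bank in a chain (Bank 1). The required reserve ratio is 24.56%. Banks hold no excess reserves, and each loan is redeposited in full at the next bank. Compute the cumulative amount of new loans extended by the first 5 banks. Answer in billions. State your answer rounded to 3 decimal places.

¥10.909 billion

Bank i lends (1 − rr)^i of the original deposit: Bank 1 lends 4.7·0.7544 ≈ 3.5457, Bank 2 lends 4.7·0.7544² ≈ 2.6749, and so on.
Summing a geometric series: total = 4.7·[0.7544·(1 − 0.7544^5) / (1 − 0.7544)] ≈ 10.9092 billion.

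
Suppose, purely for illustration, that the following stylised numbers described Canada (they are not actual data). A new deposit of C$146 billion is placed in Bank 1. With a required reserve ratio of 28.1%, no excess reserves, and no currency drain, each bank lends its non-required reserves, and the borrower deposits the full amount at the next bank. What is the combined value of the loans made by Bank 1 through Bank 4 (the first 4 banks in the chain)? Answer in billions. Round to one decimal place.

Bank i lends (1 − rr)^i of the original deposit: Bank 1 lends 146·0.7190 = 104.9740, Bank 2 lends 146·0.7190² ≈ 75.4763, and so on.
Summing a geometric series: total = 146·[0.7190·(1 − 0.7190^4) / (1 − 0.7190)] ≈ 273.7361 billion.

C$273.7 billion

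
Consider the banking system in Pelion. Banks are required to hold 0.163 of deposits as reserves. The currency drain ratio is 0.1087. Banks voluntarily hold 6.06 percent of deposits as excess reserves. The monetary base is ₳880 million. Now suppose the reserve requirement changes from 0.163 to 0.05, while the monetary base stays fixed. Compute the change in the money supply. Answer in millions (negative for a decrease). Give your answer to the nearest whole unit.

₳1513 million

Initially m₁ = (1 + 0.1087) / (0.163 + 0.0606 + 0.1087) ≈ 3.3364, so M₁ = 3.3364 × 880 = 2936.032 million.
After the change m₂ = (1 + 0.1087) / (0.05 + 0.0606 + 0.1087) ≈ 5.0556, so M₂ = 5.0556 × 880 = 4448.928 million.
ΔM = M₂ − M₁ = 4448.928 − 2936.032 = 1512.896 million.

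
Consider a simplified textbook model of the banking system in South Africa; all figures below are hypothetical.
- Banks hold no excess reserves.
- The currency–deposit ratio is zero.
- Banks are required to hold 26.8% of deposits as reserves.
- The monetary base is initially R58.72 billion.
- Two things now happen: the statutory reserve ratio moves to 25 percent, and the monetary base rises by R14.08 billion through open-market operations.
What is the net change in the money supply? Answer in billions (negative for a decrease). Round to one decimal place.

Before: m₁ = 1 / (0.268) ≈ 3.7313, MB₁ = 58.72, so M₁ = 3.7313 × 58.72 ≈ 219.1019 billion.
After: m₂ = 1 / (0.25) = 4, MB₂ = 58.72 + 14.08 = 72.8, so M₂ = 4 × 72.8 = 291.2 billion.
ΔM = M₂ − M₁ = 291.2 − 219.1019 = 72.0981 billion.

R72.1 billion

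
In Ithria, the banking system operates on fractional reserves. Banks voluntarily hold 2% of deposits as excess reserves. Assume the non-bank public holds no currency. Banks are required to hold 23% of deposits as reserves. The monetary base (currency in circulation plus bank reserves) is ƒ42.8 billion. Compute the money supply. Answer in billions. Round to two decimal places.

ƒ171.20 billion

The money multiplier is m = 1 / (rr + e) = 1 / (0.23 + 0.02) = 4.
So M = m × MB = 4 × 42.8 = 171.2 billion.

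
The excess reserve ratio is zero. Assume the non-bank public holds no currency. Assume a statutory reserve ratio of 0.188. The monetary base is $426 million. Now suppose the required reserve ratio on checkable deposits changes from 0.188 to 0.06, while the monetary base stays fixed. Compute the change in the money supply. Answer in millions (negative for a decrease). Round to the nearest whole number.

Initially m₁ = 1 / (0.188) ≈ 5.3191, so M₁ = 5.3191 × 426 = 2265.9366 million.
After the change m₂ = 1 / (0.06) ≈ 16.6667, so M₂ = 16.6667 × 426 = 7100.0142 million.
ΔM = M₂ − M₁ = 7100.0142 − 2265.9366 = 4834.0776 million.

$4834 million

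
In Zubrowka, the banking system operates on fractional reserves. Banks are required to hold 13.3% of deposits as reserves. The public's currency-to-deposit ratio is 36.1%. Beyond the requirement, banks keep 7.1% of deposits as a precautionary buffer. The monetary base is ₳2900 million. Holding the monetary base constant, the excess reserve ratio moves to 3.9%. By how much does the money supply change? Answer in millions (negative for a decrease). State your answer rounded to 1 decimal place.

₳419.4 million

Initially m₁ = (1 + 0.361) / (0.133 + 0.071 + 0.361) ≈ 2.408850, so M₁ = 2.408850 × 2900 = 6985.665 million.
After the change m₂ = (1 + 0.361) / (0.133 + 0.039 + 0.361) ≈ 2.553471, so M₂ = 2.553471 × 2900 = 7405.0659 million.
ΔM = M₂ − M₁ = 7405.0659 − 6985.665 = 419.4009 million.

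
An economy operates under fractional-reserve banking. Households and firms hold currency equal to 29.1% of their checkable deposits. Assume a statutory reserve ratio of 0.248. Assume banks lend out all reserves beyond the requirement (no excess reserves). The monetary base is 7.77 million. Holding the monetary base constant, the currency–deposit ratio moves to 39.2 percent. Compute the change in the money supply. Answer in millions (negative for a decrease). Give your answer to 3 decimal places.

Initially m₁ = (1 + 0.291) / (0.248 + 0.291) ≈ 2.39518, so M₁ = 2.39518 × 7.77 ≈ 18.6105 million.
After the change m₂ = (1 + 0.392) / (0.248 + 0.392) = 2.17500, so M₂ = 2.17500 × 7.77 ≈ 16.8997 million.
ΔM = M₂ − M₁ = 16.8997 − 18.6105 = -1.7108 million.

-1.711 million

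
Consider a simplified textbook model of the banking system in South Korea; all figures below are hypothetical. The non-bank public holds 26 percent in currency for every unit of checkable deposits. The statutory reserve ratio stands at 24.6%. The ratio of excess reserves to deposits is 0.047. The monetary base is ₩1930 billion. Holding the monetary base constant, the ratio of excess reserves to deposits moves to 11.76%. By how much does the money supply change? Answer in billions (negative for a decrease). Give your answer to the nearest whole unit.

Initially m₁ = (1 + 0.26) / (0.246 + 0.047 + 0.26) ≈ 2.27848, so M₁ = 2.27848 × 1930 = 4397.4664 billion.
After the change m₂ = (1 + 0.26) / (0.246 + 0.1176 + 0.26) ≈ 2.02053, so M₂ = 2.02053 × 1930 = 3899.6229 billion.
ΔM = M₂ − M₁ = 3899.6229 − 4397.4664 = -497.8435 billion.

-498 billion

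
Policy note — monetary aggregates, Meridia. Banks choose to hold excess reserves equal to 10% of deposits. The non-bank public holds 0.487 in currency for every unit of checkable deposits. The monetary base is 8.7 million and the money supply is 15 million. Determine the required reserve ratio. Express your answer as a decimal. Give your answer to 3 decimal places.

0.275

Using m = M/MB = 15/8.7 ≈ 1.724138. Since m = (1 + c)/(c + rr + e), the denominator satisfies c + rr + e = (1 + c)/m = (1 + 0.487) / 1.724138 ≈ 0.862460.
With c = 0.487 and e = 0.1, the required reserve ratio is 0.862460 − 0.487 − 0.1 = 0.27546.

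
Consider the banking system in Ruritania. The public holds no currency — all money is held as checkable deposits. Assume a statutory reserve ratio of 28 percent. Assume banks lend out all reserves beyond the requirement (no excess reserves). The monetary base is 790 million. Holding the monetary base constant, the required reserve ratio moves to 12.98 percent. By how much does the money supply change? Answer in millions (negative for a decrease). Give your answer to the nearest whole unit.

Initially m₁ = 1 / (0.28) ≈ 3.5714, so M₁ = 3.5714 × 790 = 2821.406 million.
After the change m₂ = 1 / (0.1298) ≈ 7.7042, so M₂ = 7.7042 × 790 = 6086.318 million.
ΔM = M₂ − M₁ = 6086.318 − 2821.406 = 3264.912 million.

3265 million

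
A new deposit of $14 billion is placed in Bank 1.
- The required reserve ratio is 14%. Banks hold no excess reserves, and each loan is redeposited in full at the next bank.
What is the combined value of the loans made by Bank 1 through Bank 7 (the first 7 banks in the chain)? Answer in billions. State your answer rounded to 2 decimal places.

$56.08 billion

Bank i lends (1 − rr)^i of the original deposit: Bank 1 lends 14·0.8600 = 12.0400, Bank 2 lends 14·0.8600² = 10.3544, and so on.
Summing a geometric series: total = 14·[0.8600·(1 − 0.8600^7) / (1 − 0.8600)] ≈ 56.0782 billion.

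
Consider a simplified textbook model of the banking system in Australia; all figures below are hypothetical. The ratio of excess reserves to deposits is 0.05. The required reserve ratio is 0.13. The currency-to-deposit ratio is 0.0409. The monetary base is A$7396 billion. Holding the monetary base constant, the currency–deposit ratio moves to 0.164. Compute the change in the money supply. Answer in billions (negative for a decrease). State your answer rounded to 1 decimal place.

Initially m₁ = (1 + 0.0409) / (0.13 + 0.05 + 0.0409) ≈ 4.712087, so M₁ = 4.712087 × 7396 ≈ 34850.5955 billion.
After the change m₂ = (1 + 0.164) / (0.13 + 0.05 + 0.164) ≈ 3.383721, so M₂ = 3.383721 × 7396 ≈ 25026.0005 billion.
ΔM = M₂ − M₁ = 25026.0005 − 34850.5955 = -9824.595 billion.

-9824.6 billion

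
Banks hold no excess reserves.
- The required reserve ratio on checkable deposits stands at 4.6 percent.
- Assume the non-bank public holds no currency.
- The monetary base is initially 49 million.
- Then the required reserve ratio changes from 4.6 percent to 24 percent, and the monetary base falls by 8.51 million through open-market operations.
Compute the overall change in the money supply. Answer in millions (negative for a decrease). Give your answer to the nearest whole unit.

-897 million

Before: m₁ = 1 / (0.046) ≈ 21.7391, MB₁ = 49, so M₁ = 21.7391 × 49 = 1065.2159 million.
After: m₂ = 1 / (0.24) ≈ 4.1667, MB₂ = 49 − 8.51 = 40.49, so M₂ = 4.1667 × 40.49 ≈ 168.7097 million.
ΔM = M₂ − M₁ = 168.7097 − 1065.2159 = -896.5062 million.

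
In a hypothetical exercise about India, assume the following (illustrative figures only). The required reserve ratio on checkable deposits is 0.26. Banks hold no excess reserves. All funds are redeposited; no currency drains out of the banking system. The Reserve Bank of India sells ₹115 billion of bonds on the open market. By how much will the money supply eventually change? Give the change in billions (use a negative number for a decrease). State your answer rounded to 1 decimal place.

-442.3 billion

The simple money multiplier is m = 1/rr = 1/0.26 ≈ 3.84615.
An open-market sale reduces the monetary base by 115 billion, so ΔM = m × ΔMB = 3.84615 × (−115) ≈ -442.3073 billion.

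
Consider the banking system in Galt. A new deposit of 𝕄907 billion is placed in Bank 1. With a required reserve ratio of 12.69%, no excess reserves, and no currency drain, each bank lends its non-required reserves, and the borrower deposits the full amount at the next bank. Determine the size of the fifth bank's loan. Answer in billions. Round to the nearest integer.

𝕄460 billion

Each bank lends a fraction (1 − rr) = 0.8731 of the deposit it receives, so Bank 5 receives 907·0.8731^4 and lends 907·0.8731^5 ≈ 460.1795 billion.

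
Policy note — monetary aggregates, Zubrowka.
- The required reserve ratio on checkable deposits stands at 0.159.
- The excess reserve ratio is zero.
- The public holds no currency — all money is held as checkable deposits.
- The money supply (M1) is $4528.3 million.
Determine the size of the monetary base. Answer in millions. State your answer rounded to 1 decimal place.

With no currency drain and no excess reserves, the money multiplier is m = 1/rr = 1/0.159 ≈ 6.289308.
The monetary base is MB = M / m = 4528.3 / 6.289308 ≈ 719.9997 million.

$720.0 million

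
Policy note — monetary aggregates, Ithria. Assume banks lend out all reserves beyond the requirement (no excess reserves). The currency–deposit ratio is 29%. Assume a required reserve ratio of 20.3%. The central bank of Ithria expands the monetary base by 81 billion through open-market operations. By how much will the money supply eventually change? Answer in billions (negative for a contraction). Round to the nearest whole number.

212 billion

The money multiplier is m = (1 + c) / (rr + c) = (1 + 0.29) / (0.203 + 0.29) ≈ 2.6166.
The purchase adds 81 billion of base, so ΔM = m × ΔMB = 2.6166 × (+81) = 211.9446 billion.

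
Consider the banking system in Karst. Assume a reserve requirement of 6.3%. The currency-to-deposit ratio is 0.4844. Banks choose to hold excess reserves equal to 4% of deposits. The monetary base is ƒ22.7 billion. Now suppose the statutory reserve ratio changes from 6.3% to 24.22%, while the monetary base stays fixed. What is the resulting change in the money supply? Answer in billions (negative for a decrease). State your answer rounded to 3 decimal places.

-13.409 billion

Initially m₁ = (1 + 0.4844) / (0.063 + 0.04 + 0.4844) ≈ 2.527068, so M₁ = 2.527068 × 22.7 ≈ 57.3644 billion.
After the change m₂ = (1 + 0.4844) / (0.2422 + 0.04 + 0.4844) ≈ 1.936342, so M₂ = 1.936342 × 22.7 ≈ 43.955 billion.
ΔM = M₂ − M₁ = 43.955 − 57.3644 = -13.4094 billion.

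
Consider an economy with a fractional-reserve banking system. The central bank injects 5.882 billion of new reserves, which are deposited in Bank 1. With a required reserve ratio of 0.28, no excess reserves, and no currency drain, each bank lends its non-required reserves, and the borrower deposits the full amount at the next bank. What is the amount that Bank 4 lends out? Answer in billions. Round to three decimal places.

1.581 billion

Each bank lends a fraction (1 − rr) = 0.7200 of the deposit it receives, so Bank 4 receives 5.882·0.7200^3 and lends 5.882·0.7200^4 ≈ 1.5807 billion.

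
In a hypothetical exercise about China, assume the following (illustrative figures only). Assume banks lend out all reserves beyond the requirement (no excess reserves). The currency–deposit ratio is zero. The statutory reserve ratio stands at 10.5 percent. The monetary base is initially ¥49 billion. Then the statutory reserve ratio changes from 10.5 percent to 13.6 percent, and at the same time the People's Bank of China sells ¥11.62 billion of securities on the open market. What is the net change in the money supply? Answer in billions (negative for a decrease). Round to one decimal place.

-191.8 billion

Before: m₁ = 1 / (0.105) ≈ 9.5238, MB₁ = 49, so M₁ = 9.5238 × 49 = 466.6662 billion.
After: m₂ = 1 / (0.136) ≈ 7.3529, MB₂ = 49 − 11.62 = 37.38, so M₂ = 7.3529 × 37.38 ≈ 274.8514 billion.
ΔM = M₂ − M₁ = 274.8514 − 466.6662 = -191.8148 billion.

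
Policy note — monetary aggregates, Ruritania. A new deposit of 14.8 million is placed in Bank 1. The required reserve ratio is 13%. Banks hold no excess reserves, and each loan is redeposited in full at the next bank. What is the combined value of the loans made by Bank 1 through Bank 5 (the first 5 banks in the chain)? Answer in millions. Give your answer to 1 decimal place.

Bank i lends (1 − rr)^i of the original deposit: Bank 1 lends 14.8·0.8700 = 12.8760, Bank 2 lends 14.8·0.8700² ≈ 11.2021, and so on.
Summing a geometric series: total = 14.8·[0.8700·(1 − 0.8700^5) / (1 − 0.8700)] ≈ 49.6795 million.

49.7 million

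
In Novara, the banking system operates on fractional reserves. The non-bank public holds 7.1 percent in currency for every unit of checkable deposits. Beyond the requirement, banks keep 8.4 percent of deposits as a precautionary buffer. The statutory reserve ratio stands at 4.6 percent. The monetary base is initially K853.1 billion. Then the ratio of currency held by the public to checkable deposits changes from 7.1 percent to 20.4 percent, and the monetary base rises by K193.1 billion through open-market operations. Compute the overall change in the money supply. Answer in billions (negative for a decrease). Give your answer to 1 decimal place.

-774.3 billion

Before: m₁ = (1 + 0.071) / (0.046 + 0.084 + 0.071) ≈ 5.328358, MB₁ = 853.1, so M₁ = 5.328358 × 853.1 ≈ 4545.6222 billion.
After: m₂ = (1 + 0.204) / (0.046 + 0.084 + 0.204) ≈ 3.604790, MB₂ = 853.1 + 193.1 = 1046.2, so M₂ = 3.604790 × 1046.2 ≈ 3771.3313 billion.
ΔM = M₂ − M₁ = 3771.3313 − 4545.6222 = -774.2909 billion.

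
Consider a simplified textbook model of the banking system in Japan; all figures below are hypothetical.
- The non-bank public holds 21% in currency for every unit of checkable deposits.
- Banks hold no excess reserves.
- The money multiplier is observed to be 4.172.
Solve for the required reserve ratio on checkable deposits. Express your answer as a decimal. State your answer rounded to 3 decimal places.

0.080

Using m = 4.172. Since m = (1 + c)/(c + rr + e), the denominator satisfies c + rr + e = (1 + c)/m = (1 + 0.21) / 4.172 ≈ 0.290029.
With c = 0.21 and e = 0, the required reserve ratio on checkable deposits is 0.290029 − 0.21 − 0 = 0.080029.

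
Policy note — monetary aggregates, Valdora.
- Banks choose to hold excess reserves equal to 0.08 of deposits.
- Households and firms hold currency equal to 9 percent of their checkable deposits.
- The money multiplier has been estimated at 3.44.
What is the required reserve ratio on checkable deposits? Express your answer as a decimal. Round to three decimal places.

Using m = 3.44. Since m = (1 + c)/(c + rr + e), the denominator satisfies c + rr + e = (1 + c)/m = (1 + 0.09) / 3.44 ≈ 0.316860.
With c = 0.09 and e = 0.08, the required reserve ratio on checkable deposits is 0.316860 − 0.09 − 0.08 = 0.14686.

0.147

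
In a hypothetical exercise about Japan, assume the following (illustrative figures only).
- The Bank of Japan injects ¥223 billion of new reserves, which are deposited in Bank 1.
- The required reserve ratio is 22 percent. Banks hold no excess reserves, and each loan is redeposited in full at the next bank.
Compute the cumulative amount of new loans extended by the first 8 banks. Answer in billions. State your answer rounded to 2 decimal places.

¥682.31 billion

Bank i lends (1 − rr)^i of the original deposit: Bank 1 lends 223·0.7800 = 173.9400, Bank 2 lends 223·0.7800² = 135.6732, and so on.
Summing a geometric series: total = 223·[0.7800·(1 − 0.7800^8) / (1 − 0.7800)] ≈ 682.3101 billion.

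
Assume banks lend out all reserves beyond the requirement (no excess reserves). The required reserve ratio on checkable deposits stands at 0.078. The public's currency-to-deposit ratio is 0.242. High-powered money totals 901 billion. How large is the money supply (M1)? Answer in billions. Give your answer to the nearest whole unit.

The money multiplier is m = (1 + c) / (rr + c) = (1 + 0.242) / (0.078 + 0.242) ≈ 3.8813.
So M = m × MB = 3.8813 × 901 = 3497.0513 billion.

3497 billion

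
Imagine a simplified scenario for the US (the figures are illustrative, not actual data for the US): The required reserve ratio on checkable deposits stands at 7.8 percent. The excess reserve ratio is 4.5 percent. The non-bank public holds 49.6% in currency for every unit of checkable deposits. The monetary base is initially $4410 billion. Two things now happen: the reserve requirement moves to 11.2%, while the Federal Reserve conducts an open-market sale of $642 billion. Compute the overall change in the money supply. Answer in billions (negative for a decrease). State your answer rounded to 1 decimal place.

Before: m₁ = (1 + 0.496) / (0.078 + 0.045 + 0.496) ≈ 2.416801, MB₁ = 4410, so M₁ = 2.416801 × 4410 ≈ 10658.0924 billion.
After: m₂ = (1 + 0.496) / (0.112 + 0.045 + 0.496) ≈ 2.290965, MB₂ = 4410 − 642 = 3768, so M₂ = 2.290965 × 3768 ≈ 8632.3561 billion.
ΔM = M₂ − M₁ = 8632.3561 − 10658.0924 = -2025.7363 billion.

-2025.7 billion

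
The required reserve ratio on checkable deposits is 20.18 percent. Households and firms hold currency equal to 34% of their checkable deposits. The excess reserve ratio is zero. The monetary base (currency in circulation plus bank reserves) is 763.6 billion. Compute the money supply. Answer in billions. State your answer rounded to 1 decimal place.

The money multiplier is m = (1 + c) / (rr + c) = (1 + 0.34) / (0.2018 + 0.34) ≈ 2.47324.
So M = m × MB = 2.47324 × 763.6 ≈ 1888.5661 billion.

1888.6 billion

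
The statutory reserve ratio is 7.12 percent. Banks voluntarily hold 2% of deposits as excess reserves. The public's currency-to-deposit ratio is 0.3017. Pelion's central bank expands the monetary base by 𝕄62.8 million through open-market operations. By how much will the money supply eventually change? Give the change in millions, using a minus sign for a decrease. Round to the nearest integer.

𝕄208 million

The money multiplier is m = (1 + c) / (rr + e + c) = (1 + 0.3017) / (0.0712 + 0.02 + 0.3017) ≈ 3.3131.
The purchase adds 62.8 million of base, so ΔM = m × ΔMB = 3.3131 × (+62.8) ≈ 208.0627 million.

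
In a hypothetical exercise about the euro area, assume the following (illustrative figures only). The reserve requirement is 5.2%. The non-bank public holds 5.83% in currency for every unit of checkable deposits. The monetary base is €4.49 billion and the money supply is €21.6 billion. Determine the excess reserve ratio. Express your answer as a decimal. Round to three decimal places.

Using m = M/MB = 21.6/4.49 ≈ 4.810690. Since m = (1 + c)/(c + rr + e), the denominator satisfies c + rr + e = (1 + c)/m = (1 + 0.0583) / 4.810690 ≈ 0.219989.
With c = 0.0583 and rr = 0.052, the excess reserve ratio is 0.219989 − 0.0583 − 0.052 = 0.109689.

0.110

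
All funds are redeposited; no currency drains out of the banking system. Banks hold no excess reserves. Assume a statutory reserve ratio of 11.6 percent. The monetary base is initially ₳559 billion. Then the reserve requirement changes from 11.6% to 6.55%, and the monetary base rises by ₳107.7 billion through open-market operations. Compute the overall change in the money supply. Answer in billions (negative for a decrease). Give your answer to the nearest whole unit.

Before: m₁ = 1 / (0.116) ≈ 8.6207, MB₁ = 559, so M₁ = 8.6207 × 559 = 4818.9713 billion.
After: m₂ = 1 / (0.0655) ≈ 15.2672, MB₂ = 559 + 107.7 = 666.7, so M₂ = 15.2672 × 666.7 ≈ 10178.6422 billion.
ΔM = M₂ − M₁ = 10178.6422 − 4818.9713 = 5359.6709 billion.

₳5360 billion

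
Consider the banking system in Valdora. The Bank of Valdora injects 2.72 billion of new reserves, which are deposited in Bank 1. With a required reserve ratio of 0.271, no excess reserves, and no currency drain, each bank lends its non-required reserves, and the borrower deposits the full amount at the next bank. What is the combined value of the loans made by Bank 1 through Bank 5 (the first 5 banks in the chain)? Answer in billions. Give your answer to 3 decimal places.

5.810 billion

Bank i lends (1 − rr)^i of the original deposit: Bank 1 lends 2.72·0.7290 ≈ 1.9829, Bank 2 lends 2.72·0.7290² ≈ 1.4455, and so on.
Summing a geometric series: total = 2.72·[0.7290·(1 − 0.7290^5) / (1 − 0.7290)] ≈ 5.8104 billion.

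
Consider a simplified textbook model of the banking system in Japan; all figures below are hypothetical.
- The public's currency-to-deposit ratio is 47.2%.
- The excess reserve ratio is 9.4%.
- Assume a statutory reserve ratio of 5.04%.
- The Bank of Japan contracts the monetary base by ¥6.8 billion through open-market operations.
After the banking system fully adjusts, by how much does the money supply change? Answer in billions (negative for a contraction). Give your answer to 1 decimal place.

-16.2 billion

The money multiplier is m = (1 + c) / (rr + e + c) = (1 + 0.472) / (0.0504 + 0.094 + 0.472) ≈ 2.3881.
The sale removes 6.8 billion of base, so ΔM = m × ΔMB = 2.3881 × (−6.8) ≈ -16.2391 billion.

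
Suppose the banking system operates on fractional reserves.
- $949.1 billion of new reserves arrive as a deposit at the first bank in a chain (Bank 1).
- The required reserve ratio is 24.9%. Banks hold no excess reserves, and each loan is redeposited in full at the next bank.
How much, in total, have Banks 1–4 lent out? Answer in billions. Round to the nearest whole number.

$1952 billion

Bank i lends (1 − rr)^i of the original deposit: Bank 1 lends 949.1·0.7510 = 712.7741, Bank 2 lends 949.1·0.7510² ≈ 535.2933, and so on.
Summing a geometric series: total = 949.1·[0.7510·(1 − 0.7510^4) / (1 − 0.7510)] ≈ 1951.9787 billion.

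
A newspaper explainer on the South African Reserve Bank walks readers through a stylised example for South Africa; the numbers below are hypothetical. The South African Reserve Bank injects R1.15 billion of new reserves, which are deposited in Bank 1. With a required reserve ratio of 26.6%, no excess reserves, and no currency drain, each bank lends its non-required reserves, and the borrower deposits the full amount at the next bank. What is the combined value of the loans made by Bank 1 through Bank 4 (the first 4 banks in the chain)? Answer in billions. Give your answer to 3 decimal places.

Bank i lends (1 − rr)^i of the original deposit: Bank 1 lends 1.15·0.7340 = 0.8441, Bank 2 lends 1.15·0.7340² ≈ 0.6196, and so on.
Summing a geometric series: total = 1.15·[0.7340·(1 − 0.7340^4) / (1 − 0.7340)] ≈ 2.2522 billion.

R2.252 billion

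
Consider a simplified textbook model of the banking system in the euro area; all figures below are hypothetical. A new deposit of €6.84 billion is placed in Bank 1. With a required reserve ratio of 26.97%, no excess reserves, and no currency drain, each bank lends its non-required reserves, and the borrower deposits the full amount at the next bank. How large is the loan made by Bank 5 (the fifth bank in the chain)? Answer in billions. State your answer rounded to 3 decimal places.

Each bank lends a fraction (1 − rr) = 0.7303 of the deposit it receives, so Bank 5 receives 6.84·0.7303^4 and lends 6.84·0.7303^5 ≈ 1.4209 billion.

€1.421 billion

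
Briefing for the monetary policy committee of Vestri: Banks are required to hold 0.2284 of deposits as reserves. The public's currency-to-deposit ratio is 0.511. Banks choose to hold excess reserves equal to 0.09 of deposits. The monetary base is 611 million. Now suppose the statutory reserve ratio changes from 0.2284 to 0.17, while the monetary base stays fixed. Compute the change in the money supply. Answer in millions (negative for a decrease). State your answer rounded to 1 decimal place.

84.3 million

Initially m₁ = (1 + 0.511) / (0.2284 + 0.09 + 0.511) ≈ 1.82180, so M₁ = 1.82180 × 611 = 1113.1198 million.
After the change m₂ = (1 + 0.511) / (0.17 + 0.09 + 0.511) ≈ 1.95979, so M₂ = 1.95979 × 611 ≈ 1197.4317 million.
ΔM = M₂ − M₁ = 1197.4317 − 1113.1198 = 84.3119 million.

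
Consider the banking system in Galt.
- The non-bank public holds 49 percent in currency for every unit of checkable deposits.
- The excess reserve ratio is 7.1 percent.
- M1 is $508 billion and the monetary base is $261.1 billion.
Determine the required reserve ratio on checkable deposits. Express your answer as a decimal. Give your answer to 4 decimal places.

0.2048

Using m = M/MB = 508/261.1 ≈ 1.945615. Since m = (1 + c)/(c + rr + e), the denominator satisfies c + rr + e = (1 + c)/m = (1 + 0.49) / 1.945615 ≈ 0.765825.
With c = 0.49 and e = 0.071, the required reserve ratio on checkable deposits is 0.765825 − 0.49 − 0.071 = 0.204825.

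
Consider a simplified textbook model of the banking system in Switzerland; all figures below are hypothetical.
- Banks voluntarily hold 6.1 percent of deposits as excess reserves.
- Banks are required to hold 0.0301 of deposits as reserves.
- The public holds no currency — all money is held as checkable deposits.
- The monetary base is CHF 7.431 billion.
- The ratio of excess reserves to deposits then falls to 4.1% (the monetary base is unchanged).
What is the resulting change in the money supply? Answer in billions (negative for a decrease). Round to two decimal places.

CHF 22.95 billion

Initially m₁ = 1 / (0.0301 + 0.061) ≈ 10.9769, so M₁ = 10.9769 × 7.431 ≈ 81.5693 billion.
After the change m₂ = 1 / (0.0301 + 0.041) ≈ 14.0647, so M₂ = 14.0647 × 7.431 ≈ 104.5148 billion.
ΔM = M₂ − M₁ = 104.5148 − 81.5693 = 22.9455 billion.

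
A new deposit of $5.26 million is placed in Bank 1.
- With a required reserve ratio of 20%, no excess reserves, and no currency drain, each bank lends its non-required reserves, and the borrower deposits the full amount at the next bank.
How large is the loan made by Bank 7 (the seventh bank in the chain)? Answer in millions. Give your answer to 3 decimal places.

$1.103 million

Each bank lends a fraction (1 − rr) = 0.8000 of the deposit it receives, so Bank 7 receives 5.26·0.8000^6 and lends 5.26·0.8000^7 ≈ 1.1031 million.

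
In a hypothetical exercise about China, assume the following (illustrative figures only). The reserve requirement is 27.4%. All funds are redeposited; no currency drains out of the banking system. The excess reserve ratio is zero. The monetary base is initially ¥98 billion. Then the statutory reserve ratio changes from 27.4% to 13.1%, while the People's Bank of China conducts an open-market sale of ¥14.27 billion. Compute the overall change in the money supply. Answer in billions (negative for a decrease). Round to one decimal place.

¥281.5 billion

Before: m₁ = 1 / (0.274) ≈ 3.6496, MB₁ = 98, so M₁ = 3.6496 × 98 = 357.6608 billion.
After: m₂ = 1 / (0.131) ≈ 7.6336, MB₂ = 98 − 14.27 = 83.73, so M₂ = 7.6336 × 83.73 ≈ 639.1613 billion.
ΔM = M₂ − M₁ = 639.1613 − 357.6608 = 281.5005 billion.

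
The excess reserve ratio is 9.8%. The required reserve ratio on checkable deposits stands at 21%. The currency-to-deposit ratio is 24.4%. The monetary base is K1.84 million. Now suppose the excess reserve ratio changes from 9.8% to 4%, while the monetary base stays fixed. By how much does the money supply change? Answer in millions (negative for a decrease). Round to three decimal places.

Initially m₁ = (1 + 0.244) / (0.21 + 0.098 + 0.244) ≈ 2.25362, so M₁ = 2.25362 × 1.84 ≈ 4.1467 million.
After the change m₂ = (1 + 0.244) / (0.21 + 0.04 + 0.244) ≈ 2.51822, so M₂ = 2.51822 × 1.84 ≈ 4.6335 million.
ΔM = M₂ − M₁ = 4.6335 − 4.1467 = 0.4868 million.

K0.487 million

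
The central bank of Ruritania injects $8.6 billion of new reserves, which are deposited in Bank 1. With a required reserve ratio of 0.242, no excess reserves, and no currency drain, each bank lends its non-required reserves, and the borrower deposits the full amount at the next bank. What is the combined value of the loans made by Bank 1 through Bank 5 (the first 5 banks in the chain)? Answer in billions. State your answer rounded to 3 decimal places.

Bank i lends (1 − rr)^i of the original deposit: Bank 1 lends 8.6·0.7580 = 6.5188, Bank 2 lends 8.6·0.7580² ≈ 4.9413, and so on.
Summing a geometric series: total = 8.6·[0.7580·(1 − 0.7580^5) / (1 − 0.7580)] ≈ 20.1966 billion.

$20.197 billion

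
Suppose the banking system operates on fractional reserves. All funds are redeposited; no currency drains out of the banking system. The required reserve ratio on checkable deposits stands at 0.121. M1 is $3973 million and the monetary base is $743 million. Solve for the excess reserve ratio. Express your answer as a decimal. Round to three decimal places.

0.066

Using m = M/MB = 3973/743 ≈ 5.347241. Since m = (1 + c)/(c + rr + e), the denominator satisfies c + rr + e = (1 + c)/m = (1 + 0) / 5.347241 ≈ 0.187012.
With c = 0 and rr = 0.121, the excess reserve ratio is 0.187012 − 0 − 0.121 = 0.066012.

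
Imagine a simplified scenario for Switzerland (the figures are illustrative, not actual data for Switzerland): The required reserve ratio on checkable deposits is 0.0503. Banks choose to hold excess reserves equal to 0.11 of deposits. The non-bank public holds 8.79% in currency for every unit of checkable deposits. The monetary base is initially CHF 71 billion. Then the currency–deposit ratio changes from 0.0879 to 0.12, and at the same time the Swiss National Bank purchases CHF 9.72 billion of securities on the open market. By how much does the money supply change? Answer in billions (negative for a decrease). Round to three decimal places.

Before: m₁ = (1 + 0.0879) / (0.0503 + 0.11 + 0.0879) ≈ 4.383159, MB₁ = 71, so M₁ = 4.383159 × 71 ≈ 311.2043 billion.
After: m₂ = (1 + 0.12) / (0.0503 + 0.11 + 0.12) ≈ 3.995719, MB₂ = 71 + 9.72 = 80.72, so M₂ = 3.995719 × 80.72 ≈ 322.5344 billion.
ΔM = M₂ − M₁ = 322.5344 − 311.2043 = 11.3301 billion.

CHF 11.330 billion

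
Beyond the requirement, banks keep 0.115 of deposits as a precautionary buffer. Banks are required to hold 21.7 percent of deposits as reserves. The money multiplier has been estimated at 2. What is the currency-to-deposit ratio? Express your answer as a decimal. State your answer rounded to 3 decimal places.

0.336

Using m = 2. From m = (1 + c)/(c + rr + e), rearranging gives 1 + c = m·(c + rr + e), so c·(1 − m) = m·(rr + e) − 1.
Hence c = [m·(rr + e) − 1]/(1 − m) = [2 × (0.217 + 0.115) − 1] / (1 − 2) = 0.336000.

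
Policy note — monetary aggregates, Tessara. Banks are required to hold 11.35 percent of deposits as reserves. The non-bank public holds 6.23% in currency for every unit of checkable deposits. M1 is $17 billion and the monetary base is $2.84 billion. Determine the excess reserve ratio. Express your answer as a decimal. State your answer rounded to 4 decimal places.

0.0017

Using m = M/MB = 17/2.84 ≈ 5.985915. Since m = (1 + c)/(c + rr + e), the denominator satisfies c + rr + e = (1 + c)/m = (1 + 0.0623) / 5.985915 ≈ 0.177467.
With c = 0.0623 and rr = 0.1135, the excess reserve ratio is 0.177467 − 0.0623 − 0.1135 = 0.001667.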